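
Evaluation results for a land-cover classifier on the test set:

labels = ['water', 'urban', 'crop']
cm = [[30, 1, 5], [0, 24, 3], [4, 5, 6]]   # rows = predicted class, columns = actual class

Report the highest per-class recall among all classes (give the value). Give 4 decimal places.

0.8824

Per-class recall (TP/(TP+FN)):
  water: TP=30, FN=0+4=4 → 30/34 = 0.88235
  urban: TP=24, FN=1+5=6 → 24/30 = 0.80000
  crop: TP=6, FN=5+3=8 → 6/14 = 0.42857
Highest is class 'water' with recall = 0.8824.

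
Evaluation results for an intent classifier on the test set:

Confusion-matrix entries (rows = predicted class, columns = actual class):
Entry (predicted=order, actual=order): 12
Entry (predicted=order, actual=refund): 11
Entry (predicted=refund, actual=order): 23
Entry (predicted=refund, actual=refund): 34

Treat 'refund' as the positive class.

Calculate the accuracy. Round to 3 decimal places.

0.575

Accuracy = (TP+TN)/N = (34+12)/80 = 0.575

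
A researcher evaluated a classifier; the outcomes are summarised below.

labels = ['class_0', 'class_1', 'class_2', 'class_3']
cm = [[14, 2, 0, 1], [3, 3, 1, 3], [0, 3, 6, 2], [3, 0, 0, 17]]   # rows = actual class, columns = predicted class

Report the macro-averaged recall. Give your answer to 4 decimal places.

0.6297

Per-class recall (TP/(TP+FN)):
  class_0: TP=14, FN=2+0+1=3 → 14/17 = 0.82353
  class_1: TP=3, FN=3+1+3=7 → 3/10 = 0.30000
  class_2: TP=6, FN=0+3+2=5 → 6/11 = 0.54545
  class_3: TP=17, FN=3+0+0=3 → 17/20 = 0.85000
Macro-recall = mean = (0.82353 + 0.30000 + 0.54545 + 0.85000) / 4 = 0.6297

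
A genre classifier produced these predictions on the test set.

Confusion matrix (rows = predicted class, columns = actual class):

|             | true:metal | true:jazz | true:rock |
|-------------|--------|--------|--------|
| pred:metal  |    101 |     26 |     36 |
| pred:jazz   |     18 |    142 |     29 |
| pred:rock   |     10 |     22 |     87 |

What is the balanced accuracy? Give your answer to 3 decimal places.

Balanced accuracy = mean of per-class recall.
  metal: recall = 101/129 = 0.7829
  jazz: recall = 142/190 = 0.7474
  rock: recall = 87/152 = 0.5724
Mean = (0.7829 + 0.7474 + 0.5724) / 3 = 0.701

0.701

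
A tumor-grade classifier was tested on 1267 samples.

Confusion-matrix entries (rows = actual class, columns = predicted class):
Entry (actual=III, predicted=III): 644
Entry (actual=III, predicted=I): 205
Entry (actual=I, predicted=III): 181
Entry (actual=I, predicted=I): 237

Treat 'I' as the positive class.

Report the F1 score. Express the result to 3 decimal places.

Precision = TP/(TP+FP) = 237/442 = 0.5362
Recall = TP/(TP+FN) = 237/418 = 0.5670
F1 = 2·TP/(2·TP+FP+FN) = 474/860 = 0.551

0.551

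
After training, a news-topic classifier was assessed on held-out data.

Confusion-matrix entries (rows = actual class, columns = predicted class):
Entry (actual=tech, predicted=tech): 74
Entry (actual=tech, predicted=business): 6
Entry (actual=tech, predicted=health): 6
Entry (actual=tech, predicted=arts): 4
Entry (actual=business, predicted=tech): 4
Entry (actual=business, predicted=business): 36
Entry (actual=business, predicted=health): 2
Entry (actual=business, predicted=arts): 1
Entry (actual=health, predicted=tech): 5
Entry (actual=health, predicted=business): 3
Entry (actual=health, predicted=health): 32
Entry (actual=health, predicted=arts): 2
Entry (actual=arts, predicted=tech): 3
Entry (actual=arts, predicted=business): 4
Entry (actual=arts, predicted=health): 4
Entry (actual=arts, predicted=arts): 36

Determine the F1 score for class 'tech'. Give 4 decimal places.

One-vs-rest for 'tech': TP = diagonal; FP = other classes predicted 'tech'; FN = 'tech' predicted as other.
F1 score = 2·TP/(2·TP+FP+FN).
tech: TP=74, FP=4+5+3=12, FN=6+6+4=16 → 148/176 = 0.84091

0.8409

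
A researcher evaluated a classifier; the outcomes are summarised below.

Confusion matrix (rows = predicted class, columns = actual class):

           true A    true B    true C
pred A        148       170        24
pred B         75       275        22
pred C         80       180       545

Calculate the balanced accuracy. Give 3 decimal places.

Balanced accuracy = mean of per-class recall.
  A: recall = 148/303 = 0.4884
  B: recall = 275/625 = 0.4400
  C: recall = 545/591 = 0.9222
Mean = (0.4884 + 0.4400 + 0.9222) / 3 = 0.617

0.617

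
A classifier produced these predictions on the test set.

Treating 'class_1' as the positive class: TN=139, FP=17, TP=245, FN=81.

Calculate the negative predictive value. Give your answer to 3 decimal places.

0.632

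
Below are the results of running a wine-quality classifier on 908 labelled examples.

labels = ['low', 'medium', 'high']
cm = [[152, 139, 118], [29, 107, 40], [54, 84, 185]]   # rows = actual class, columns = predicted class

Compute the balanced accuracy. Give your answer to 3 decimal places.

0.517

Balanced accuracy = mean of per-class recall.
  low: recall = 152/409 = 0.3716
  medium: recall = 107/176 = 0.6080
  high: recall = 185/323 = 0.5728
Mean = (0.3716 + 0.6080 + 0.5728) / 3 = 0.517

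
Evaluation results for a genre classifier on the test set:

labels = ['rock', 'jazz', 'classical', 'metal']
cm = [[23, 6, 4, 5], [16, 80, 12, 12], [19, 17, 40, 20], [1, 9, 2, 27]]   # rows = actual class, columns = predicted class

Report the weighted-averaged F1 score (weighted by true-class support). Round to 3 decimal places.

Per-class F1 score (2·TP/(2·TP+FP+FN)):
  rock: TP=23, FP=16+19+1=36, FN=6+4+5=15 → 46/97 = 0.4742
  jazz: TP=80, FP=6+17+9=32, FN=16+12+12=40 → 160/232 = 0.6897
  classical: TP=40, FP=4+12+2=18, FN=19+17+20=56 → 80/154 = 0.5195
  metal: TP=27, FP=5+12+20=37, FN=1+9+2=12 → 54/103 = 0.5243
Weighted-F1 score = Σ (supportᵢ/N)·F1 scoreᵢ with N=293: (38/293)·0.4742 + (120/293)·0.6897 + (96/293)·0.5195 + (39/293)·0.5243 = 0.584

0.584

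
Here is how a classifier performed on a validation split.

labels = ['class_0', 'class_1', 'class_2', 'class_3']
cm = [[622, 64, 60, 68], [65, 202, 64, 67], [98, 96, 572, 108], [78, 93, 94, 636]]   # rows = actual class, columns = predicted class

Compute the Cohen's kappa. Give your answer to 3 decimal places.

0.565

Observed agreement pₒ = trace/N = 2032/2987 = 0.6803
Expected agreement pₑ = Σ (rowᵢ·colᵢ)/N² = (814·863 + 398·455 + 874·790 + 901·879)/2987² = 0.2652
κ = (pₒ − pₑ)/(1 − pₑ) = (0.6803 − 0.2652)/(1 − 0.2652) = 0.565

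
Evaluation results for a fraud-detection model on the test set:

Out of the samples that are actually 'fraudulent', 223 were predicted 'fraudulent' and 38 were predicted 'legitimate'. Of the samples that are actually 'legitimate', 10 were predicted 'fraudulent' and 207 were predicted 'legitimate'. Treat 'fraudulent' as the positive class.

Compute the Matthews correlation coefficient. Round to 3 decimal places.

MCC = (TP·TN − FP·FN) / √((TP+FP)(TP+FN)(TN+FP)(TN+FN))
Numerator = 223·207 − 10·38 = 45781
Denominator = √(233·261·217·245) = √3233123145 = 56860.5588
MCC = 45781 / 56860.5588 = 0.805

0.805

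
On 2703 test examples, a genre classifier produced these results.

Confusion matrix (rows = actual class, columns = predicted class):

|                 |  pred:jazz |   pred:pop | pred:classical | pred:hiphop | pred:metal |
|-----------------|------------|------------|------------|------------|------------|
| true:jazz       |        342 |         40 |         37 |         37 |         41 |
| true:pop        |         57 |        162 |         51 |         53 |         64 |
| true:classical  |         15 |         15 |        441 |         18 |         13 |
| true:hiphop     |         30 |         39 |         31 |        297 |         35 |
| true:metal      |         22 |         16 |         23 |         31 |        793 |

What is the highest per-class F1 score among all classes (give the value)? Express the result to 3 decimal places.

Per-class F1 score (2·TP/(2·TP+FP+FN)):
  jazz: TP=342, FP=57+15+30+22=124, FN=40+37+37+41=155 → 684/963 = 0.7103
  pop: TP=162, FP=40+15+39+16=110, FN=57+51+53+64=225 → 324/659 = 0.4917
  classical: TP=441, FP=37+51+31+23=142, FN=15+15+18+13=61 → 882/1085 = 0.8129
  hiphop: TP=297, FP=37+53+18+31=139, FN=30+39+31+35=135 → 594/868 = 0.6843
  metal: TP=793, FP=41+64+13+35=153, FN=22+16+23+31=92 → 1586/1831 = 0.8662
Highest is class 'metal' with F1 score = 0.866.

0.866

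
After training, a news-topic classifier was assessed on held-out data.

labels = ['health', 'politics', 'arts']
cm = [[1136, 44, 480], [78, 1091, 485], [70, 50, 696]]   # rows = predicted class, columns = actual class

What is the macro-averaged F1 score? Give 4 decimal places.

Per-class F1 score (2·TP/(2·TP+FP+FN)):
  health: TP=1136, FP=44+480=524, FN=78+70=148 → 2272/2944 = 0.77174
  politics: TP=1091, FP=78+485=563, FN=44+50=94 → 2182/2839 = 0.76858
  arts: TP=696, FP=70+50=120, FN=480+485=965 → 1392/2477 = 0.56197
Macro-F1 score = mean = (0.77174 + 0.76858 + 0.56197) / 3 = 0.7008

0.7008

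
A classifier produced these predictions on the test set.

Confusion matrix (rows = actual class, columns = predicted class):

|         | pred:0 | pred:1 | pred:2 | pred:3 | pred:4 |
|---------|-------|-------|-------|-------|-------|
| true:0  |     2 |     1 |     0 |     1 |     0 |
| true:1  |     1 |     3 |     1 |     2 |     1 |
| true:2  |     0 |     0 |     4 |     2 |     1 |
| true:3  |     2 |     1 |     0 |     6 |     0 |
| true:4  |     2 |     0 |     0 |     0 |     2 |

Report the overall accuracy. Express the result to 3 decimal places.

0.531

Accuracy = trace / total = (2+3+4+6+2=17) / 32 = 17/32 = 0.531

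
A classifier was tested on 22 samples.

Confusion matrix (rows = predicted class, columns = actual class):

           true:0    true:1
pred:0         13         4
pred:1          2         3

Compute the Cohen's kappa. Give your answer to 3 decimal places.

0.320

Observed agreement pₒ = trace/N = 16/22 = 0.7273
Expected agreement pₑ = Σ (rowᵢ·colᵢ)/N² = (15·17 + 7·5)/22² = 0.5992
κ = (pₒ − pₑ)/(1 − pₑ) = (0.7273 − 0.5992)/(1 − 0.5992) = 0.320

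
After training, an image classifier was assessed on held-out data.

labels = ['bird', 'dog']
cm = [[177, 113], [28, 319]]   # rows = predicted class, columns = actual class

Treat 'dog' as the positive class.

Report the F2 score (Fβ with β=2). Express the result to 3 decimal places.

Fβ = (1+β²)·TP / ((1+β²)·TP + β²·FN + FP), with β²=4
= 5·319 / (5·319 + 4·113 + 28) = 0.769

0.769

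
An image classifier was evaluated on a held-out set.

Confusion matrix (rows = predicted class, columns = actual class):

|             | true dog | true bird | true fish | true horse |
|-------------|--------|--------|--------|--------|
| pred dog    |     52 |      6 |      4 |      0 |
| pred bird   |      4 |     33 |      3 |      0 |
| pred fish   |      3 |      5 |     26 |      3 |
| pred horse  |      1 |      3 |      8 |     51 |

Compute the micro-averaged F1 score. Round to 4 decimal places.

0.8020

Micro-averaging pools counts across classes: ΣTP=162, ΣFP=40, ΣFN=40.
Micro-F1 score = 2·TP/(2·TP+FP+FN) on pooled counts = 0.8020 (equals overall accuracy in single-label multiclass).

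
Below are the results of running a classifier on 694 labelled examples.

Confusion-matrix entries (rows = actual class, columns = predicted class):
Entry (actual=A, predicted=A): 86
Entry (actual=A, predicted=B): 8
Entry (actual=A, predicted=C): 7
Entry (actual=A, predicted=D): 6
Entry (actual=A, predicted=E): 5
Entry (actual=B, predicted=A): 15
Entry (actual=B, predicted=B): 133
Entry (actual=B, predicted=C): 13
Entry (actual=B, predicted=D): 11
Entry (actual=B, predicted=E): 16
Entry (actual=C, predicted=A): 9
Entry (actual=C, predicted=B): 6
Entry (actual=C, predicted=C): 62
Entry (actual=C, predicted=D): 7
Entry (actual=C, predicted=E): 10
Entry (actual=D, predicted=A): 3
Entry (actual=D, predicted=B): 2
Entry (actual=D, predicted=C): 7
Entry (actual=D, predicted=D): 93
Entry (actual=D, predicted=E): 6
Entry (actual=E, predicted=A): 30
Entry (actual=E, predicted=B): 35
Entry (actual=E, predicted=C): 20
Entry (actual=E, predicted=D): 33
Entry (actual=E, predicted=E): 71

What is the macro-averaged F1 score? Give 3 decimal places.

Per-class F1 score (2·TP/(2·TP+FP+FN)):
  A: TP=86, FP=15+9+3+30=57, FN=8+7+6+5=26 → 172/255 = 0.6745
  B: TP=133, FP=8+6+2+35=51, FN=15+13+11+16=55 → 266/372 = 0.7151
  C: TP=62, FP=7+13+7+20=47, FN=9+6+7+10=32 → 124/203 = 0.6108
  D: TP=93, FP=6+11+7+33=57, FN=3+2+7+6=18 → 186/261 = 0.7126
  E: TP=71, FP=5+16+10+6=37, FN=30+35+20+33=118 → 142/297 = 0.4781
Macro-F1 score = mean = (0.6745 + 0.7151 + 0.6108 + 0.7126 + 0.4781) / 5 = 0.638

0.638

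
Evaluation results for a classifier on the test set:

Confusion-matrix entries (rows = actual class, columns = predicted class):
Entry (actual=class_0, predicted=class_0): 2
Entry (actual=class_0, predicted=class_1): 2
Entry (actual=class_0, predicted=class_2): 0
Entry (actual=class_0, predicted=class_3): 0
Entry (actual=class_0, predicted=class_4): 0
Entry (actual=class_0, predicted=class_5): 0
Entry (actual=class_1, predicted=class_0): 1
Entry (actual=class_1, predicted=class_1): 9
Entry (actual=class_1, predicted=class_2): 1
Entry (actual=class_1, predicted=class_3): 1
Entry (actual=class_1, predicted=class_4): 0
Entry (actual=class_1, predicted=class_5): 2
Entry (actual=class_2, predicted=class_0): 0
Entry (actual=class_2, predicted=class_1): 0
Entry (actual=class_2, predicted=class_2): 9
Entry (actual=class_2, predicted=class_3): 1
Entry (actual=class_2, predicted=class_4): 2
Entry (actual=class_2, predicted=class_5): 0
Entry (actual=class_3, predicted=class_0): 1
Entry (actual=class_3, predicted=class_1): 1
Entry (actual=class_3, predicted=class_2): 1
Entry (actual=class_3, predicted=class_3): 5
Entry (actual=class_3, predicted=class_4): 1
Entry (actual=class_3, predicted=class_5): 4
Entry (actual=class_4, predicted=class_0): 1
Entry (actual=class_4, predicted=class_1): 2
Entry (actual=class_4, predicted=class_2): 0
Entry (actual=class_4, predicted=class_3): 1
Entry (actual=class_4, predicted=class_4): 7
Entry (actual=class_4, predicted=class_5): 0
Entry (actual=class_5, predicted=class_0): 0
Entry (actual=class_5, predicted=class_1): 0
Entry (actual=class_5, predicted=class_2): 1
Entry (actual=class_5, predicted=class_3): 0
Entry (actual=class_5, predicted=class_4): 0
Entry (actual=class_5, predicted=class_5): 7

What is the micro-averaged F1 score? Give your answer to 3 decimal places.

Micro-averaging pools counts across classes: ΣTP=39, ΣFP=23, ΣFN=23.
Micro-F1 score = 2·TP/(2·TP+FP+FN) on pooled counts = 0.629 (equals overall accuracy in single-label multiclass).

0.629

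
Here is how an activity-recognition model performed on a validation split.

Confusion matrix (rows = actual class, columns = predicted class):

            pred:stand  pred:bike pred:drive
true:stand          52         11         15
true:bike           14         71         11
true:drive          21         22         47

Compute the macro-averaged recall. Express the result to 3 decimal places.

Per-class recall (TP/(TP+FN)):
  stand: TP=52, FN=11+15=26 → 52/78 = 0.6667
  bike: TP=71, FN=14+11=25 → 71/96 = 0.7396
  drive: TP=47, FN=21+22=43 → 47/90 = 0.5222
Macro-recall = mean = (0.6667 + 0.7396 + 0.5222) / 3 = 0.643

0.643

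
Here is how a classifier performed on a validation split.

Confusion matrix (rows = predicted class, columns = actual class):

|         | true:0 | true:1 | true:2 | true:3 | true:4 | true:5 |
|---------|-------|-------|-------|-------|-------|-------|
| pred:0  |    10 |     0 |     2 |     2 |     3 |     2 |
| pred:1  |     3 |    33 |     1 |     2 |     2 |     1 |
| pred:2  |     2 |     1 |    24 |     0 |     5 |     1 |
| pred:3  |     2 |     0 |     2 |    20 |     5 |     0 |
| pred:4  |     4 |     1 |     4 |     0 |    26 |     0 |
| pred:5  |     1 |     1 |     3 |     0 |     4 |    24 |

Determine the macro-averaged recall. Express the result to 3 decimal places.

0.718

Per-class recall (TP/(TP+FN)):
  0: TP=10, FN=3+2+2+4+1=12 → 10/22 = 0.4545
  1: TP=33, FN=0+1+0+1+1=3 → 33/36 = 0.9167
  2: TP=24, FN=2+1+2+4+3=12 → 24/36 = 0.6667
  3: TP=20, FN=2+2+0+0+0=4 → 20/24 = 0.8333
  4: TP=26, FN=3+2+5+5+4=19 → 26/45 = 0.5778
  5: TP=24, FN=2+1+1+0+0=4 → 24/28 = 0.8571
Macro-recall = mean = (0.4545 + 0.9167 + 0.6667 + 0.8333 + 0.5778 + 0.8571) / 6 = 0.718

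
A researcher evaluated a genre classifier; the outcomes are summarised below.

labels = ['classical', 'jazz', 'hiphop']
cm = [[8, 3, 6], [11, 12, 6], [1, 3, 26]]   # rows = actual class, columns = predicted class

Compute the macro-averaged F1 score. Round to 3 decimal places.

0.569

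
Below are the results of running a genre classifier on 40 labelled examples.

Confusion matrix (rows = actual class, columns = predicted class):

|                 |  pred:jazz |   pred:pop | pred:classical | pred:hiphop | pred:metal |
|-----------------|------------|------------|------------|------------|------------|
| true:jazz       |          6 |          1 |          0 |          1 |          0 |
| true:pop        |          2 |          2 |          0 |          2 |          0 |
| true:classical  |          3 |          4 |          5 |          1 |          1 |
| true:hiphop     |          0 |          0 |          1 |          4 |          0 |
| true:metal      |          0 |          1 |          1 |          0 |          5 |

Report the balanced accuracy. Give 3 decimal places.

0.591

Balanced accuracy = mean of per-class recall.
  jazz: recall = 6/8 = 0.7500
  pop: recall = 2/6 = 0.3333
  classical: recall = 5/14 = 0.3571
  hiphop: recall = 4/5 = 0.8000
  metal: recall = 5/7 = 0.7143
Mean = (0.7500 + 0.3333 + 0.3571 + 0.8000 + 0.7143) / 5 = 0.591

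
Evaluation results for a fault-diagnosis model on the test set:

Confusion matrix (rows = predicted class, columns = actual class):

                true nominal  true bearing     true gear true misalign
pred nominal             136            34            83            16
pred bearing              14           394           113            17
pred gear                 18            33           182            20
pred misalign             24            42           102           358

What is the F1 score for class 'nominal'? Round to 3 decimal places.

0.590

Treat 'nominal' as positive and all other classes as negative.
F1 score = 2·TP/(2·TP+FP+FN).
nominal: TP=136, FP=34+83+16=133, FN=14+18+24=56 → 272/461 = 0.5900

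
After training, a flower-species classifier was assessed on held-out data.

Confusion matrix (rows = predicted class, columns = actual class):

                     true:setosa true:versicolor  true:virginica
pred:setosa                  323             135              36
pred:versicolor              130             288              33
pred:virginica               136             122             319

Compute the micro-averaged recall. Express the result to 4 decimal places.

0.6110

Micro-averaging pools counts across classes: ΣTP=930, ΣFP=592, ΣFN=592.
Micro-recall = TP/(TP+FN) on pooled counts = 0.6110 (equals overall accuracy in single-label multiclass).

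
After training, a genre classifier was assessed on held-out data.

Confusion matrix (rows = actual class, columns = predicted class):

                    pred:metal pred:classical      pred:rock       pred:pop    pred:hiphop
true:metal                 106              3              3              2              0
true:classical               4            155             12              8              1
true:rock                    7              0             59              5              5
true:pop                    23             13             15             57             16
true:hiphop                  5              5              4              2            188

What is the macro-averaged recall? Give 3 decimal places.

Per-class recall (TP/(TP+FN)):
  metal: TP=106, FN=3+3+2+0=8 → 106/114 = 0.9298
  classical: TP=155, FN=4+12+8+1=25 → 155/180 = 0.8611
  rock: TP=59, FN=7+0+5+5=17 → 59/76 = 0.7763
  pop: TP=57, FN=23+13+15+16=67 → 57/124 = 0.4597
  hiphop: TP=188, FN=5+5+4+2=16 → 188/204 = 0.9216
Macro-recall = mean = (0.9298 + 0.8611 + 0.7763 + 0.4597 + 0.9216) / 5 = 0.790

0.790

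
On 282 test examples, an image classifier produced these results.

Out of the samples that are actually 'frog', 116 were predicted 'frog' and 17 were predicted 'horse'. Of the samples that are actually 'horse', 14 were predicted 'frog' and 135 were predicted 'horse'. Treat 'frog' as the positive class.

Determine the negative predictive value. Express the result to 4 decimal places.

0.8882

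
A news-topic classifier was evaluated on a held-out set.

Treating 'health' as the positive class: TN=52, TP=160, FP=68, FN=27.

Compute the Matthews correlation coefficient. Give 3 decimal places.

MCC = (TP·TN − FP·FN) / √((TP+FP)(TP+FN)(TN+FP)(TN+FN))
Numerator = 160·52 − 68·27 = 6484
Denominator = √(228·187·120·79) = √404189280 = 20104.4592
MCC = 6484 / 20104.4592 = 0.323

0.323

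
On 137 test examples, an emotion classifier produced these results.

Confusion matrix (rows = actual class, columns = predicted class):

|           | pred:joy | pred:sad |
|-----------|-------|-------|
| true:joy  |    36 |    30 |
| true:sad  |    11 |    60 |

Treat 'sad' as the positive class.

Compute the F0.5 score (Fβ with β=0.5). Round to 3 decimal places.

0.696

Fβ = (1+β²)·TP / ((1+β²)·TP + β²·FN + FP), with β²=1/4
= 1.25·60 / (1.25·60 + 0.25·11 + 30) = 0.696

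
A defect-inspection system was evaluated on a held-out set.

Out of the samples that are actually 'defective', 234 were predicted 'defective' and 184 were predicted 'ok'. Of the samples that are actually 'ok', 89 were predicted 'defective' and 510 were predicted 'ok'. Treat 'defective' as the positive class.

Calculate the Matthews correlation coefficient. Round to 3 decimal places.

MCC = (TP·TN − FP·FN) / √((TP+FP)(TP+FN)(TN+FP)(TN+FN))
Numerator = 234·510 − 89·184 = 102964
Denominator = √(323·418·599·694) = √56126129884 = 236909.5395
MCC = 102964 / 236909.5395 = 0.435

0.435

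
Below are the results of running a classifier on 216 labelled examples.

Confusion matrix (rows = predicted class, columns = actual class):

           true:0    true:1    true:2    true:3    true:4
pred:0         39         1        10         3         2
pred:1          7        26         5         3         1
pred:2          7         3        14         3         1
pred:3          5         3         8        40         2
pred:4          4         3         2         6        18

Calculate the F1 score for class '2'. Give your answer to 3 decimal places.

0.418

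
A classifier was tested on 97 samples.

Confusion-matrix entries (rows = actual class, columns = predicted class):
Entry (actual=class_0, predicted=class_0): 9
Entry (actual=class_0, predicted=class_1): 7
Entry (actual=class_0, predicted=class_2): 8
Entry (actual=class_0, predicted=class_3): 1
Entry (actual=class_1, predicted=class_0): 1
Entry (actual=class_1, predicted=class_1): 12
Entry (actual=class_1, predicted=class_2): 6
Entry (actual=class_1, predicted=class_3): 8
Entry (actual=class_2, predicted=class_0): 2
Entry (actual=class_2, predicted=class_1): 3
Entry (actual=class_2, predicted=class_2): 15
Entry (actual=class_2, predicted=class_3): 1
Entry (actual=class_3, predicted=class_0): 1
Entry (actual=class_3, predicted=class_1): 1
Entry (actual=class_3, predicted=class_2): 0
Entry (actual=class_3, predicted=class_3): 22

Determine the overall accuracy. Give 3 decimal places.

0.598

Accuracy = trace / total = (9+12+15+22=58) / 97 = 58/97 = 0.598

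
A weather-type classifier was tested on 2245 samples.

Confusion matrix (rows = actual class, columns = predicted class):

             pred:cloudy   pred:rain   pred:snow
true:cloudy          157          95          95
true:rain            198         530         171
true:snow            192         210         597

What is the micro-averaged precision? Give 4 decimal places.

Micro-averaging pools counts across classes: ΣTP=1284, ΣFP=961, ΣFN=961.
Micro-precision = TP/(TP+FP) on pooled counts = 0.5719 (equals overall accuracy in single-label multiclass).

0.5719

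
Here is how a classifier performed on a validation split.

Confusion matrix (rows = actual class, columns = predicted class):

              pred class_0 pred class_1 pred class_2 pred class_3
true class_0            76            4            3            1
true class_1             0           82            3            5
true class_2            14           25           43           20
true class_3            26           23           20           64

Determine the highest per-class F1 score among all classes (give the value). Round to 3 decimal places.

0.760

Per-class F1 score (2·TP/(2·TP+FP+FN)):
  class_0: TP=76, FP=0+14+26=40, FN=4+3+1=8 → 152/200 = 0.7600
  class_1: TP=82, FP=4+25+23=52, FN=0+3+5=8 → 164/224 = 0.7321
  class_2: TP=43, FP=3+3+20=26, FN=14+25+20=59 → 86/171 = 0.5029
  class_3: TP=64, FP=1+5+20=26, FN=26+23+20=69 → 128/223 = 0.5740
Highest is class 'class_0' with F1 score = 0.760.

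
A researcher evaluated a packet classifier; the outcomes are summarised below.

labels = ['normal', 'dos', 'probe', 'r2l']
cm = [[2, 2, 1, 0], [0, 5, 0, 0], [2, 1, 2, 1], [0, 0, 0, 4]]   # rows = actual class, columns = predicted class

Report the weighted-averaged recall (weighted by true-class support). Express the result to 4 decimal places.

Per-class recall (TP/(TP+FN)):
  normal: TP=2, FN=2+1+0=3 → 2/5 = 0.40000
  dos: TP=5, FN=0+0+0=0 → 5/5 = 1.00000
  probe: TP=2, FN=2+1+1=4 → 2/6 = 0.33333
  r2l: TP=4, FN=0+0+0=0 → 4/4 = 1.00000
Weighted-recall = Σ (supportᵢ/N)·recallᵢ with N=20: (5/20)·0.40000 + (5/20)·1.00000 + (6/20)·0.33333 + (4/20)·1.00000 = 0.6500

0.6500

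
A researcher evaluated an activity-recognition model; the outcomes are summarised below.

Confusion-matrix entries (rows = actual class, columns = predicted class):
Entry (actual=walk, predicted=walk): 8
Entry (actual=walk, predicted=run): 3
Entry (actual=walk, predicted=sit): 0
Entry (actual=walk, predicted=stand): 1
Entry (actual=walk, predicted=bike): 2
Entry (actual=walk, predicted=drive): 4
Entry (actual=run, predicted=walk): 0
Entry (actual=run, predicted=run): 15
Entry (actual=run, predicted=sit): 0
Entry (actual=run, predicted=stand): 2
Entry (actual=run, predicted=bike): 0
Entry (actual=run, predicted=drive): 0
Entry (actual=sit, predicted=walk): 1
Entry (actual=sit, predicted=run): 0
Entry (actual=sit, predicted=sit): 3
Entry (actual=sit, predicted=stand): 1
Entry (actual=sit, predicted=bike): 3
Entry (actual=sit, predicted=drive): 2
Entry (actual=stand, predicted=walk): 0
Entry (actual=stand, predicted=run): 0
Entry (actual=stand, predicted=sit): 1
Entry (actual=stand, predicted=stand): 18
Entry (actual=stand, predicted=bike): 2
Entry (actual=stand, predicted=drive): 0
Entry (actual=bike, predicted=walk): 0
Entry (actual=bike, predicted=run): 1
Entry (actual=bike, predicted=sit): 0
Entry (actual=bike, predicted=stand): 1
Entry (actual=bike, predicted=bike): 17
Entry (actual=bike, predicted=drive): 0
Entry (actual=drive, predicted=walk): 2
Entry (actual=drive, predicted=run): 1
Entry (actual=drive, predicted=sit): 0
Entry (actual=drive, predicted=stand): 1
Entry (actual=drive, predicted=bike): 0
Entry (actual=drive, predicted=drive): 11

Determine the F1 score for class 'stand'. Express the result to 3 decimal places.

0.800

One-vs-rest for 'stand': TP = diagonal; FP = other classes predicted 'stand'; FN = 'stand' predicted as other.
F1 score = 2·TP/(2·TP+FP+FN).
stand: TP=18, FP=1+2+1+1+1=6, FN=0+0+1+2+0=3 → 36/45 = 0.8000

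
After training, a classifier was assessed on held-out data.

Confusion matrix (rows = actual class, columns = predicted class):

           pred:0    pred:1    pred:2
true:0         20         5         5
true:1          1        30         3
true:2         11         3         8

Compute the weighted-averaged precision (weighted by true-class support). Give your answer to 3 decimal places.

0.658

Per-class precision (TP/(TP+FP)):
  0: TP=20, FP=1+11=12 → 20/32 = 0.6250
  1: TP=30, FP=5+3=8 → 30/38 = 0.7895
  2: TP=8, FP=5+3=8 → 8/16 = 0.5000
Weighted-precision = Σ (supportᵢ/N)·precisionᵢ with N=86: (30/86)·0.6250 + (34/86)·0.7895 + (22/86)·0.5000 = 0.658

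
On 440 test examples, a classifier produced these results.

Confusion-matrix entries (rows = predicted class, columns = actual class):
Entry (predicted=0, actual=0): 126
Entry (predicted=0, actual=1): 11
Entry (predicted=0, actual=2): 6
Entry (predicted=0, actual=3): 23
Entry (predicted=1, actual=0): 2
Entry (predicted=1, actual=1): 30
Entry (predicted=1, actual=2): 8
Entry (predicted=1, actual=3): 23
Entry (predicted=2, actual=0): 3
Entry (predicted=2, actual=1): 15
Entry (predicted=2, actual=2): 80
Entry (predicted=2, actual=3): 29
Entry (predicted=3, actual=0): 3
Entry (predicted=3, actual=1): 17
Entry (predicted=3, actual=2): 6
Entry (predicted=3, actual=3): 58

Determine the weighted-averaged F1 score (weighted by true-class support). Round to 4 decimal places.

0.6508

Per-class F1 score (2·TP/(2·TP+FP+FN)):
  0: TP=126, FP=11+6+23=40, FN=2+3+3=8 → 252/300 = 0.84000
  1: TP=30, FP=2+8+23=33, FN=11+15+17=43 → 60/136 = 0.44118
  2: TP=80, FP=3+15+29=47, FN=6+8+6=20 → 160/227 = 0.70485
  3: TP=58, FP=3+17+6=26, FN=23+23+29=75 → 116/217 = 0.53456
Weighted-F1 score = Σ (supportᵢ/N)·F1 scoreᵢ with N=440: (134/440)·0.84000 + (73/440)·0.44118 + (100/440)·0.70485 + (133/440)·0.53456 = 0.6508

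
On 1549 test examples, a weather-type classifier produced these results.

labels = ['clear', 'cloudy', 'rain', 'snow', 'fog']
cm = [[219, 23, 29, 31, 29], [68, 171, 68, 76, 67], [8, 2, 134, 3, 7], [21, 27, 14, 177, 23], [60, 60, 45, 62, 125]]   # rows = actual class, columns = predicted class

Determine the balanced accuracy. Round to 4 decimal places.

0.5885

Balanced accuracy = mean of per-class recall.
  clear: recall = 219/331 = 0.66163
  cloudy: recall = 171/450 = 0.38000
  rain: recall = 134/154 = 0.87013
  snow: recall = 177/262 = 0.67557
  fog: recall = 125/352 = 0.35511
Mean = (0.66163 + 0.38000 + 0.87013 + 0.67557 + 0.35511) / 5 = 0.5885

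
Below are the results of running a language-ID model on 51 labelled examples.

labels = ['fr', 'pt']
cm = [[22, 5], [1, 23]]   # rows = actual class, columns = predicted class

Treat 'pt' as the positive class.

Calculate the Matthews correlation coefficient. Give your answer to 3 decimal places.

MCC = (TP·TN − FP·FN) / √((TP+FP)(TP+FN)(TN+FP)(TN+FN))
Numerator = 23·22 − 5·1 = 501
Denominator = √(28·24·27·23) = √417312 = 645.9969
MCC = 501 / 645.9969 = 0.776

0.776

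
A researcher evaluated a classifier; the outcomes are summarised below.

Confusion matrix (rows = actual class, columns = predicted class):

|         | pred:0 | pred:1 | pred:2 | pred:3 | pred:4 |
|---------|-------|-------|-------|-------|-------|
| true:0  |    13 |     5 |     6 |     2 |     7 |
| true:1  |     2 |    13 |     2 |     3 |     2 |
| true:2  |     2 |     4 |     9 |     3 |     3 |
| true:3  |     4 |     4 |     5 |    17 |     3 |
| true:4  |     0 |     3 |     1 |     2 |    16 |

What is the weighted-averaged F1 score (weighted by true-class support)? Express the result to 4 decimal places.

Per-class F1 score (2·TP/(2·TP+FP+FN)):
  0: TP=13, FP=2+2+4+0=8, FN=5+6+2+7=20 → 26/54 = 0.48148
  1: TP=13, FP=5+4+4+3=16, FN=2+2+3+2=9 → 26/51 = 0.50980
  2: TP=9, FP=6+2+5+1=14, FN=2+4+3+3=12 → 18/44 = 0.40909
  3: TP=17, FP=2+3+3+2=10, FN=4+4+5+3=16 → 34/60 = 0.56667
  4: TP=16, FP=7+2+3+3=15, FN=0+3+1+2=6 → 32/53 = 0.60377
Weighted-F1 score = Σ (supportᵢ/N)·F1 scoreᵢ with N=131: (33/131)·0.48148 + (22/131)·0.50980 + (21/131)·0.40909 + (33/131)·0.56667 + (22/131)·0.60377 = 0.5166

0.5166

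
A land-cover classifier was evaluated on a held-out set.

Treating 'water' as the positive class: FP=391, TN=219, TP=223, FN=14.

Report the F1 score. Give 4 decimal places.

0.5241

Precision = TP/(TP+FP) = 223/614 = 0.3632
Recall = TP/(TP+FN) = 223/237 = 0.9409
F1 = 2·TP/(2·TP+FP+FN) = 446/851 = 0.5241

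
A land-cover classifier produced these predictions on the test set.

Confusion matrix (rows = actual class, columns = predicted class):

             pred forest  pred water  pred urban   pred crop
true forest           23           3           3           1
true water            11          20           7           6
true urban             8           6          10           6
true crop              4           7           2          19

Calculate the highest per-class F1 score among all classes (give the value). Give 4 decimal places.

0.6053

Per-class F1 score (2·TP/(2·TP+FP+FN)):
  forest: TP=23, FP=11+8+4=23, FN=3+3+1=7 → 46/76 = 0.60526
  water: TP=20, FP=3+6+7=16, FN=11+7+6=24 → 40/80 = 0.50000
  urban: TP=10, FP=3+7+2=12, FN=8+6+6=20 → 20/52 = 0.38462
  crop: TP=19, FP=1+6+6=13, FN=4+7+2=13 → 38/64 = 0.59375
Highest is class 'forest' with F1 score = 0.6053.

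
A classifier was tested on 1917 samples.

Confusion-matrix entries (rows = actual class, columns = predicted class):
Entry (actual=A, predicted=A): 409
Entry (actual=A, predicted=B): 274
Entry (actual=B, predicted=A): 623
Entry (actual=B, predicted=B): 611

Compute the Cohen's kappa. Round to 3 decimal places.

Observed agreement pₒ = trace/N = 1020/1917 = 0.5321
Expected agreement pₑ = Σ (rowᵢ·colᵢ)/N² = (683·1032 + 1234·885)/1917² = 0.4890
κ = (pₒ − pₑ)/(1 − pₑ) = (0.5321 − 0.4890)/(1 − 0.4890) = 0.084

0.084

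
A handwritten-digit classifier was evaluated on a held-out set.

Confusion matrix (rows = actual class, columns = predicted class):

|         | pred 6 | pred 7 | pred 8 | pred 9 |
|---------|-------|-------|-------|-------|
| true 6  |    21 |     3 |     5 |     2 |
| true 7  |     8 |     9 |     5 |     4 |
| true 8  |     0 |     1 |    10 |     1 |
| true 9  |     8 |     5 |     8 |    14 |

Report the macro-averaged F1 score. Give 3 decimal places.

0.507

Per-class F1 score (2·TP/(2·TP+FP+FN)):
  6: TP=21, FP=8+0+8=16, FN=3+5+2=10 → 42/68 = 0.6176
  7: TP=9, FP=3+1+5=9, FN=8+5+4=17 → 18/44 = 0.4091
  8: TP=10, FP=5+5+8=18, FN=0+1+1=2 → 20/40 = 0.5000
  9: TP=14, FP=2+4+1=7, FN=8+5+8=21 → 28/56 = 0.5000
Macro-F1 score = mean = (0.6176 + 0.4091 + 0.5000 + 0.5000) / 4 = 0.507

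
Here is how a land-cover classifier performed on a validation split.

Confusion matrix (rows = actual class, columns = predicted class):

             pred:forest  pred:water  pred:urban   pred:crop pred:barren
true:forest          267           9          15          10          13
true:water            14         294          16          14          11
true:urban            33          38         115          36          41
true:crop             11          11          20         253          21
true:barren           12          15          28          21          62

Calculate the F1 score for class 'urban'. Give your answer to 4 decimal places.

F1 score = 2·TP/(2·TP+FP+FN).
urban: TP=115, FP=15+16+20+28=79, FN=33+38+36+41=148 → 230/457 = 0.50328

0.5033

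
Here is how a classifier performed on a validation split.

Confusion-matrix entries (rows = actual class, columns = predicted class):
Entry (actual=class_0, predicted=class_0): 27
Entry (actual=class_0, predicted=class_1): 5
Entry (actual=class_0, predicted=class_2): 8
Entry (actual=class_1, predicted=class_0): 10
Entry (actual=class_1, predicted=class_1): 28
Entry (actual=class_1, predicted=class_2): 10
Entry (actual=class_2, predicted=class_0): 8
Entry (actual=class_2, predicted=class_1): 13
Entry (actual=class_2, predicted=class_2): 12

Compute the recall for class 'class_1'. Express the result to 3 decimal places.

Treat 'class_1' as positive and all other classes as negative.
recall = TP/(TP+FN).
class_1: TP=28, FN=10+10=20 → 28/48 = 0.5833

0.583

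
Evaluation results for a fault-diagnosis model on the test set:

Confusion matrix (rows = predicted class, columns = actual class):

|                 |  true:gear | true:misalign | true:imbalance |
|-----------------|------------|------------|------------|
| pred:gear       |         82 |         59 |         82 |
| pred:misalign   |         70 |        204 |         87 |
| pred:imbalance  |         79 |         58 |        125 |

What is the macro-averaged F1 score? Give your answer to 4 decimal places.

0.4697

Per-class F1 score (2·TP/(2·TP+FP+FN)):
  gear: TP=82, FP=59+82=141, FN=70+79=149 → 164/454 = 0.36123
  misalign: TP=204, FP=70+87=157, FN=59+58=117 → 408/682 = 0.59824
  imbalance: TP=125, FP=79+58=137, FN=82+87=169 → 250/556 = 0.44964
Macro-F1 score = mean = (0.36123 + 0.59824 + 0.44964) / 3 = 0.4697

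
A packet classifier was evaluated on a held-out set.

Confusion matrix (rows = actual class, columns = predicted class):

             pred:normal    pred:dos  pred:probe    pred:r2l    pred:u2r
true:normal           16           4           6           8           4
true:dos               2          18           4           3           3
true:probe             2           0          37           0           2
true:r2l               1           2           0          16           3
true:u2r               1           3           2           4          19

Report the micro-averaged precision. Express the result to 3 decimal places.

0.663

Micro-averaging pools counts across classes: ΣTP=106, ΣFP=54, ΣFN=54.
Micro-precision = TP/(TP+FP) on pooled counts = 0.663 (equals overall accuracy in single-label multiclass).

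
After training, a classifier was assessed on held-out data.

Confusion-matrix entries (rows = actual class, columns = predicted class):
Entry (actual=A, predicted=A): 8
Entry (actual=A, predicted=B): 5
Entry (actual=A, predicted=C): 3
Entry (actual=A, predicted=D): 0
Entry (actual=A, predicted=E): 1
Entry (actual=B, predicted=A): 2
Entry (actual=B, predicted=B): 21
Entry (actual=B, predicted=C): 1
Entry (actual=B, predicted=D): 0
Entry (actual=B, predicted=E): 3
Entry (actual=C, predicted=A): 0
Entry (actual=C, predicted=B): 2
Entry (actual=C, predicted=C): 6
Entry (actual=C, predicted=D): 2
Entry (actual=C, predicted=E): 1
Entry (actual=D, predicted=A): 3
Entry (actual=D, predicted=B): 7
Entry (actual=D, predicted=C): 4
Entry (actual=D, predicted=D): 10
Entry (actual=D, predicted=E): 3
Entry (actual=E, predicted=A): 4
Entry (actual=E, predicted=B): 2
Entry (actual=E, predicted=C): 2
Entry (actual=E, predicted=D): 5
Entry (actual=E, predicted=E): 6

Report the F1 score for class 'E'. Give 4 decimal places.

0.3636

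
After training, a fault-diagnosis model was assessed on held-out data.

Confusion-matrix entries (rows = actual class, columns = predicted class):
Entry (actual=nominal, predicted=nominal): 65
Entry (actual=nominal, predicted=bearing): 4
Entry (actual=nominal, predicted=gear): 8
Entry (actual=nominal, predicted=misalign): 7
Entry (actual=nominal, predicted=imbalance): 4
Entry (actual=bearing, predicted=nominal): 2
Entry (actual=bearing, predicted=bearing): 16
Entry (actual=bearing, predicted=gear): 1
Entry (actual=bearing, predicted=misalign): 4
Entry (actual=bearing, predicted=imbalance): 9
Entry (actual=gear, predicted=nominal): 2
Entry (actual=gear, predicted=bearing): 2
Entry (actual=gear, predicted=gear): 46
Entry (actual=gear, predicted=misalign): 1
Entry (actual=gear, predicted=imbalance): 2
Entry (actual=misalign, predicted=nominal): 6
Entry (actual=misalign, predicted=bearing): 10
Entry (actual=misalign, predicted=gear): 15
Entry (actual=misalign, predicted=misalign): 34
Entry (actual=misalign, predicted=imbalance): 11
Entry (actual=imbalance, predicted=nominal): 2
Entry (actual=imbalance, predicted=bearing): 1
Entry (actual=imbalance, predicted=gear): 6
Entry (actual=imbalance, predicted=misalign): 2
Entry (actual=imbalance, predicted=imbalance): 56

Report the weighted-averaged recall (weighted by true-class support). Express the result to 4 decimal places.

0.6867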